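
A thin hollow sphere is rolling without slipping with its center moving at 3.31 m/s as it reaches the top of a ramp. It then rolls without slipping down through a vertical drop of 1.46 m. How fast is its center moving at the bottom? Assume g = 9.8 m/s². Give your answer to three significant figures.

v ≈ 5.30 m/s

With I = (2/3)MR², the ratio k = I/(MR²) is 2/3.
Since it rolls without slipping, ω = v/R and KE = ½Mv² + ½Iω² = ½(1+k)Mv² = (5/6)Mv².
Energy conservation: (5/6)Mv₀² + Mgh = (5/6)Mv², so v² = v₀² + 2gh/(1+k).
v = √(3.31² + 2×9.8×1.46/1.667) = √28.13 ≈ 5.30 m/s.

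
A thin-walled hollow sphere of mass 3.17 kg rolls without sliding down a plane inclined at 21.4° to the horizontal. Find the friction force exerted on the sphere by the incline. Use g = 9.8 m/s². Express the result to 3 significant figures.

The moment of inertia is (2/3)MR², giving k ≡ I/(MR²) = 2/3.
Newton's second law down the slope: Mg sinθ − f = Ma. The torque equation fR = Iα (with α = a/R) gives f = kMa.
Combining, a = g sinθ/(1+k) and f = kMa = kMg sinθ/(1+k).
f = (2/3) × 3.17 × 9.8 × sin21.4° / 1.667 ≈ 4.53 N.

f ≈ 4.53 N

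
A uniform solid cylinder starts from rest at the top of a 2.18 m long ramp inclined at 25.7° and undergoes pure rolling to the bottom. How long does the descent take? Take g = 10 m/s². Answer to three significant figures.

t ≈ 1.23 s

Here I = (1/2)MR², so the shape factor k = I/(MR²) = 0.5.
Along the incline Mg sinθ − f = Ma, and torque about the center fR = Iα = kMR²(a/R) gives f = kMa.
Hence a = g sinθ/(1+k) = 10×sin25.7°/1.5 = 2.891 m/s².
Starting from rest, L = ½at², so t = √(2L/a) = √(2×2.18/2.891) ≈ 1.23 s.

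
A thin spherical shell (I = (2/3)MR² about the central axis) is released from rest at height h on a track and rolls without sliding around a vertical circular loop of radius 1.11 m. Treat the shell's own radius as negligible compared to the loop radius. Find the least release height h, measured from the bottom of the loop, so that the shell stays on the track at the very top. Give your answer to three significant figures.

h_min ≈ 3.15 m

The moment of inertia is (2/3)MR², giving k ≡ I/(MR²) = 2/3.
At the top, contact is just lost when gravity alone supplies the centripetal force: Mg = Mv_top²/r, i.e. v_top² = gr.
With ω = v/R, the kinetic energy at speed v is ½(1+k)Mv² = (5/6)Mv².
Energy conservation from release (height h) to the top (height 2r): Mgh = Mg(2r) + (5/6)M·gr.
Thus h_min = 2r + (1+k)r/2 = r(2 + 1.667/2) = 1.11 × 2.833 ≈ 3.15 m.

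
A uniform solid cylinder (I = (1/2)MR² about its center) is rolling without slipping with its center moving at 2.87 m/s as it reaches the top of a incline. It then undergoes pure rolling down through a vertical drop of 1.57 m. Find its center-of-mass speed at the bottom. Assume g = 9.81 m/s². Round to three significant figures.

v ≈ 5.36 m/s

For this body I = (1/2)MR², i.e. k = I/(MR²) = 0.5.
The rolling condition ω = v/R makes the rotational term ½I(v/R)² = ½kMv², so KE_total = ½(1+k)Mv² = (3/4)Mv².
Conserving energy between top and bottom: (3/4)Mv² = (3/4)Mv₀² + Mgh, hence v² = v₀² + 2gh/(1+k).
v = √(2.87² + 2×9.81×1.57/1.5) = √28.77 ≈ 5.36 m/s.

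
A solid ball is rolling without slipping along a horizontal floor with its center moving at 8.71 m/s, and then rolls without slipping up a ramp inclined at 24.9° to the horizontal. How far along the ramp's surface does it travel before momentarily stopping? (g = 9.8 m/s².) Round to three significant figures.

d ≈ 12.9 m

For this body I = (2/5)MR², i.e. k = I/(MR²) = 0.4.
Since it rolls without slipping, ω = v/R and KE = ½Mv² + ½Iω² = ½(1+k)Mv² = (7/10)Mv².
Setting this equal to Mgh gives the vertical rise h = (1+k)v₀²/(2g) = 1.4×8.71²/(2×9.8) = 5.419 m.
The distance along the slope is d = h/sinθ = 5.419/sin24.9° ≈ 12.9 m.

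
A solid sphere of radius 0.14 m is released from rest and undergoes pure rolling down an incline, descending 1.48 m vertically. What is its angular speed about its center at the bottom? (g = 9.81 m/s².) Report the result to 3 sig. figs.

ω ≈ 32.5 rad/s

For this body I = (2/5)MR², i.e. k = I/(MR²) = 0.4.
Since it rolls without slipping, ω = v/R and KE = ½Mv² + ½Iω² = ½(1+k)Mv² = (7/10)Mv².
Energy conservation Mgh = ½(1+k)Mv² gives v = √(2gh/(1+k)) = √(2 × 9.81 × 1.48 / 1.4) = 4.554 m/s.
The angular speed follows from ω = v/R = 4.554/0.14 ≈ 32.5 rad/s.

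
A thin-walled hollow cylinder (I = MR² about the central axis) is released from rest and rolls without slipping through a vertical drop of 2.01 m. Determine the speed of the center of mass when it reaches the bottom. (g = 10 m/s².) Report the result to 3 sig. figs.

v ≈ 4.48 m/s

For this body I = MR², i.e. k = I/(MR²) = 1.
Pure rolling means v = ωR; then KE = ½Mv² + ½I(v/R)² = ½(1+k)Mv² = Mv².
Energy conservation: Mgh = Mv², so v = √(2gh/(1+k)) = √(2 × 10 × 2.01 / 2) ≈ 4.48 m/s.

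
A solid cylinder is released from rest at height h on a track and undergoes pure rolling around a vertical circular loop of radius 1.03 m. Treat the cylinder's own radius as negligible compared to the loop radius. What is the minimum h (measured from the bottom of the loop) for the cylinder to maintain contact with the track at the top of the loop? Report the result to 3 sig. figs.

With I = (1/2)MR², the ratio k = I/(MR²) is 0.5.
At the top of the loop, the minimum-contact condition is Mg = Mv_top²/r, so v_top² = gr.
With ω = v/R, the kinetic energy at speed v is ½(1+k)Mv² = (3/4)Mv².
Energy conservation from release (height h) to the top (height 2r): Mgh = Mg(2r) + (3/4)M·gr.
Thus h_min = 2r + (1+k)r/2 = r(2 + 1.5/2) = 1.03 × 2.75 ≈ 2.83 m.

h_min ≈ 2.83 m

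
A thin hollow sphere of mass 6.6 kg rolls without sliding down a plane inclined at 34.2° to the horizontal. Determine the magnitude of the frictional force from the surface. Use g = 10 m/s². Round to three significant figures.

f ≈ 14.8 N

For this body I = (2/3)MR², i.e. k = I/(MR²) = 2/3.
Along the incline Mg sinθ − f = Ma, and torque about the center fR = Iα = kMR²(a/R) gives f = kMa.
Combining, a = g sinθ/(1+k) and f = kMa = kMg sinθ/(1+k).
f = (2/3) × 6.6 × 10 × sin34.2° / 1.667 ≈ 14.8 N.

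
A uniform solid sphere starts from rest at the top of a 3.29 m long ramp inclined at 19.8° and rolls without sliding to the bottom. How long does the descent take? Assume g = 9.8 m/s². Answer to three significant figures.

t ≈ 1.67 s

Here I = (2/5)MR², so the shape factor k = I/(MR²) = 0.4.
Translational: Mg sinθ − f = Ma. Rotational about the CM: fR = Iα = kMRa, so f = kMa.
Hence a = g sinθ/(1+k) = 9.8×sin19.8°/1.4 = 2.371 m/s².
With constant a from rest, t = √(2L/a) = √(2·3.29/2.371) ≈ 1.67 s.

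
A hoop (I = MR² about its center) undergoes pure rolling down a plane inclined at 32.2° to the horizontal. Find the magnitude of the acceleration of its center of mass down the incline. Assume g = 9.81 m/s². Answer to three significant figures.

The moment of inertia is MR², giving k ≡ I/(MR²) = 1.
Newton's second law down the slope: Mg sinθ − f = Ma. The torque equation fR = Iα (with α = a/R) gives f = kMa.
Eliminating f: Mg sinθ = (1+k)Ma, so a = g sinθ/(1+k) = 9.81 × sin32.2° / 2 ≈ 2.61 m/s².

a ≈ 2.61 m/s²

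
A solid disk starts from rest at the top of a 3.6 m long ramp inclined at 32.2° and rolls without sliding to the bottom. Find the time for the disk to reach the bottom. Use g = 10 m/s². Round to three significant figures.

t ≈ 1.42 s

For this body I = (1/2)MR², i.e. k = I/(MR²) = 0.5.
Along the incline Mg sinθ − f = Ma, and torque about the center fR = Iα = kMR²(a/R) gives f = kMa.
Hence a = g sinθ/(1+k) = 10×sin32.2°/1.5 = 3.553 m/s².
Starting from rest, L = ½at², so t = √(2L/a) = √(2×3.6/3.553) ≈ 1.42 s.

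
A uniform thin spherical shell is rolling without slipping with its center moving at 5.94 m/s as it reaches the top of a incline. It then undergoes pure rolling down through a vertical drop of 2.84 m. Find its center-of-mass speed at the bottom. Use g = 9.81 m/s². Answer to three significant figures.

For this body I = (2/3)MR², i.e. k = I/(MR²) = 2/3.
The rolling condition ω = v/R makes the rotational term ½I(v/R)² = ½kMv², so KE_total = ½(1+k)Mv² = (5/6)Mv².
Conserving energy between top and bottom: (5/6)Mv² = (5/6)Mv₀² + Mgh, hence v² = v₀² + 2gh/(1+k).
v = √(5.94² + 2×9.81×2.84/1.667) = √68.72 ≈ 8.29 m/s.

v ≈ 8.29 m/s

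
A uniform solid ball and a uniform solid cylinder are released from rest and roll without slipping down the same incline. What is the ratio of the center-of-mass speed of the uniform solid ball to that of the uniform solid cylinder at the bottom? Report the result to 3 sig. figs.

v_ratio ≈ 1.04

Each satisfies Mgh = ½(1+k)Mv² with k = I/(MR²), so v ∝ 1/√(1+k).
For the uniform solid ball k = 0.4; for the uniform solid cylinder k = 0.5.
v₁/v₂ = √((1+k₂)/(1+k₁)) = √(1.5/1.4) ≈ 1.04.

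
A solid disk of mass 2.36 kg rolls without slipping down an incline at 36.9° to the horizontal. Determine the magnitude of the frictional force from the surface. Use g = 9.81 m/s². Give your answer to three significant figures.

f ≈ 4.63 N

With I = (1/2)MR², the ratio k = I/(MR²) is 0.5.
Translational: Mg sinθ − f = Ma. Rotational about the CM: fR = Iα = kMRa, so f = kMa.
Combining, a = g sinθ/(1+k) and f = kMa = kMg sinθ/(1+k).
f = 0.5 × 2.36 × 9.81 × sin36.9° / 1.5 ≈ 4.63 N.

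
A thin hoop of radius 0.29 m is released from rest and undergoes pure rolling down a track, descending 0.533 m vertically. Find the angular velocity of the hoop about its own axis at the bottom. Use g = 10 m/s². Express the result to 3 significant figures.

ω ≈ 7.96 rad/s

With I = MR², the ratio k = I/(MR²) is 1.
Pure rolling means v = ωR; then KE = ½Mv² + ½I(v/R)² = ½(1+k)Mv² = Mv².
Energy conservation Mgh = ½(1+k)Mv² gives v = √(2gh/(1+k)) = √(2 × 10 × 0.533 / 2) = 2.309 m/s.
Then ω = v/R = 2.309 / 0.29 ≈ 7.96 rad/s.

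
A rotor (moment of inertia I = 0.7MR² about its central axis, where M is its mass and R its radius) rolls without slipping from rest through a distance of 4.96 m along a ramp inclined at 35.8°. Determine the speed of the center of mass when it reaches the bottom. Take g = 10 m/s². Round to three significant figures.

v ≈ 5.84 m/s

With I = 0.7MR², the ratio k = I/(MR²) is 0.7.
Since it rolls without slipping, ω = v/R and KE = ½Mv² + ½Iω² = ½(1+k)Mv² = (17/20)Mv².
The vertical drop is h = L sinθ = 4.96 × sin35.8° = 2.901 m.
Energy conservation: Mgh = (17/20)Mv², so v = √(2gh/(1+k)) = √(2 × 10 × 2.901 / 1.7) ≈ 5.84 m/s.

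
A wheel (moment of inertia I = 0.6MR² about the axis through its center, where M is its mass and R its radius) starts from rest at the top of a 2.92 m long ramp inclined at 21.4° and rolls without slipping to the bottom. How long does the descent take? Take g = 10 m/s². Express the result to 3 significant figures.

t ≈ 1.60 s

Here I = 0.6MR², so the shape factor k = I/(MR²) = 0.6.
Along the incline Mg sinθ − f = Ma, and torque about the center fR = Iα = kMR²(a/R) gives f = kMa.
Hence a = g sinθ/(1+k) = 10×sin21.4°/1.6 = 2.28 m/s².
Starting from rest, L = ½at², so t = √(2L/a) = √(2×2.92/2.28) ≈ 1.60 s.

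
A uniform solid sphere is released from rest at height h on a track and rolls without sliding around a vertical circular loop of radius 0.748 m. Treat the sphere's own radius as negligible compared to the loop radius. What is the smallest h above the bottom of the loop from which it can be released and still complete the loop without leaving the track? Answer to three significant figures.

h_min ≈ 2.02 m

With I = (2/5)MR², the ratio k = I/(MR²) is 0.4.
At the top of the loop, the minimum-contact condition is Mg = Mv_top²/r, so v_top² = gr.
With ω = v/R, the kinetic energy at speed v is ½(1+k)Mv² = (7/10)Mv².
Energy conservation from release (height h) to the top (height 2r): Mgh = Mg(2r) + (7/10)M·gr.
Thus h_min = 2r + (1+k)r/2 = r(2 + 1.4/2) = 0.748 × 2.7 ≈ 2.02 m.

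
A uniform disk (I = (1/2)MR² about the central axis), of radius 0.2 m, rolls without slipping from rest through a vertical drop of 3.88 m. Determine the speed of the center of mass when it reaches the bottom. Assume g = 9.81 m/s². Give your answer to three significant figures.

With I = (1/2)MR², the ratio k = I/(MR²) is 0.5.
Rolling without slipping gives ω = v/R, so the total kinetic energy is ½Mv² + ½Iω² = ½(1+k)Mv² = (3/4)Mv².
Energy conservation: Mgh = (3/4)Mv², so v = √(2gh/(1+k)) = √(2 × 9.81 × 3.88 / 1.5) ≈ 7.12 m/s.

v ≈ 7.12 m/s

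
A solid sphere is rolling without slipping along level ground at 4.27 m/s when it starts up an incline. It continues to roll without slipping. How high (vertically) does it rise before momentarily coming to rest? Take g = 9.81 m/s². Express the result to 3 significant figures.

The moment of inertia is (2/5)MR², giving k ≡ I/(MR²) = 0.4.
The rolling condition ω = v/R makes the rotational term ½I(v/R)² = ½kMv², so KE_total = ½(1+k)Mv² = (7/10)Mv².
At the top the kinetic energy is zero, so (7/10)Mv₀² = Mgh.
Thus h = (1+k)v₀²/(2g) = 1.4 × 4.27² / (2 × 9.81) ≈ 1.30 m.

h ≈ 1.30 m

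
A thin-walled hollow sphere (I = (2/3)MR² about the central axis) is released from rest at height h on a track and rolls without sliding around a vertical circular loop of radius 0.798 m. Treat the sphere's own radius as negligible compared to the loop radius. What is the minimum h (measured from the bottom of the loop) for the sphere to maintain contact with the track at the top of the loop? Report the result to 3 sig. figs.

h_min ≈ 2.26 m

The moment of inertia is (2/3)MR², giving k ≡ I/(MR²) = 2/3.
At the top of the loop, the minimum-contact condition is Mg = Mv_top²/r, so v_top² = gr.
With ω = v/R, the kinetic energy at speed v is ½(1+k)Mv² = (5/6)Mv².
Energy conservation from release (height h) to the top (height 2r): Mgh = Mg(2r) + (5/6)M·gr.
Thus h_min = 2r + (1+k)r/2 = r(2 + 1.667/2) = 0.798 × 2.833 ≈ 2.26 m.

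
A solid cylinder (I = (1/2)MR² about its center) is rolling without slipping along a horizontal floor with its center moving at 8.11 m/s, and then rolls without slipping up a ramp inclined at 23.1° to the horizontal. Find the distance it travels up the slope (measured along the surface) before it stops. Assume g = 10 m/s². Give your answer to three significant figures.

With I = (1/2)MR², the ratio k = I/(MR²) is 0.5.
The rolling condition ω = v/R makes the rotational term ½I(v/R)² = ½kMv², so KE_total = ½(1+k)Mv² = (3/4)Mv².
Setting this equal to Mgh gives the vertical rise h = (1+k)v₀²/(2g) = 1.5×8.11²/(2×10) = 4.933 m.
The distance along the slope is d = h/sinθ = 4.933/sin23.1° ≈ 12.6 m.

d ≈ 12.6 m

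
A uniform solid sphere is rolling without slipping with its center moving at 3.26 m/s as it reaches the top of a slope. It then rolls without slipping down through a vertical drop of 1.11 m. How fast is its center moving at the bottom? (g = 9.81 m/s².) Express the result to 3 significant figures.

With I = (2/5)MR², the ratio k = I/(MR²) is 0.4.
The rolling condition ω = v/R makes the rotational term ½I(v/R)² = ½kMv², so KE_total = ½(1+k)Mv² = (7/10)Mv².
Energy conservation: (7/10)Mv₀² + Mgh = (7/10)Mv², so v² = v₀² + 2gh/(1+k).
v = √(3.26² + 2×9.81×1.11/1.4) = √26.18 ≈ 5.12 m/s.

v ≈ 5.12 m/s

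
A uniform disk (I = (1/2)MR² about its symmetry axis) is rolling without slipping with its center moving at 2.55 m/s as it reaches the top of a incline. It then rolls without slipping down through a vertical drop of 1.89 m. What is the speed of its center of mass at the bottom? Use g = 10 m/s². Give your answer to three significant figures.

The moment of inertia is (1/2)MR², giving k ≡ I/(MR²) = 0.5.
Rolling without slipping gives ω = v/R, so the total kinetic energy is ½Mv² + ½Iω² = ½(1+k)Mv² = (3/4)Mv².
Conserving energy between top and bottom: (3/4)Mv² = (3/4)Mv₀² + Mgh, hence v² = v₀² + 2gh/(1+k).
v = √(2.55² + 2×10×1.89/1.5) = √31.7 ≈ 5.63 m/s.

v ≈ 5.63 m/s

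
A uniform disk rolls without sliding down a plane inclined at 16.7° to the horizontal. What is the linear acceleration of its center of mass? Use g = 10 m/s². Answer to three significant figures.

a ≈ 1.92 m/s²

With I = (1/2)MR², the ratio k = I/(MR²) is 0.5.
Newton's second law down the slope: Mg sinθ − f = Ma. The torque equation fR = Iα (with α = a/R) gives f = kMa.
Eliminating f: Mg sinθ = (1+k)Ma, so a = g sinθ/(1+k) = 10 × sin16.7° / 1.5 ≈ 1.92 m/s².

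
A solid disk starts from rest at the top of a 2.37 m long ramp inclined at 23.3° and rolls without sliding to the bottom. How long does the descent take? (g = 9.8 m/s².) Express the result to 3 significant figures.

With I = (1/2)MR², the ratio k = I/(MR²) is 0.5.
Translational: Mg sinθ − f = Ma. Rotational about the CM: fR = Iα = kMRa, so f = kMa.
Hence a = g sinθ/(1+k) = 9.8×sin23.3°/1.5 = 2.584 m/s².
With constant a from rest, t = √(2L/a) = √(2·2.37/2.584) ≈ 1.35 s.

t ≈ 1.35 s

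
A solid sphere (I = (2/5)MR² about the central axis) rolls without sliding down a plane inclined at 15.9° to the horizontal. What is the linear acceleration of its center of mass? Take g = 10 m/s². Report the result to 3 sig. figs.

For this body I = (2/5)MR², i.e. k = I/(MR²) = 0.4.
Along the incline Mg sinθ − f = Ma, and torque about the center fR = Iα = kMR²(a/R) gives f = kMa.
Eliminating f: Mg sinθ = (1+k)Ma, so a = g sinθ/(1+k) = 10 × sin15.9° / 1.4 ≈ 1.96 m/s².

a ≈ 1.96 m/s²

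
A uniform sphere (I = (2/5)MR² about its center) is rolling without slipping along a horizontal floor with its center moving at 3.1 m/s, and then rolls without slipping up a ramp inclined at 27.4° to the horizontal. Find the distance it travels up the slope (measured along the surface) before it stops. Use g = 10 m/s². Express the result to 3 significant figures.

d ≈ 1.46 m

For this body I = (2/5)MR², i.e. k = I/(MR²) = 0.4.
The rolling condition ω = v/R makes the rotational term ½I(v/R)² = ½kMv², so KE_total = ½(1+k)Mv² = (7/10)Mv².
Setting this equal to Mgh gives the vertical rise h = (1+k)v₀²/(2g) = 1.4×3.1²/(2×10) = 0.6727 m.
The distance along the slope is d = h/sinθ = 0.6727/sin27.4° ≈ 1.46 m.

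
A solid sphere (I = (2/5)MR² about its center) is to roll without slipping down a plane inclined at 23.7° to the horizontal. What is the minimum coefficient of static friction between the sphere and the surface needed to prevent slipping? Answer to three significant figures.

μ_min ≈ 0.125

For this body I = (2/5)MR², i.e. k = I/(MR²) = 0.4.
Translational: Mg sinθ − f = Ma. Rotational about the CM: fR = Iα = kMRa, so f = kMa.
These give a = g sinθ/(1+k) and the required friction f = kMg sinθ/(1+k).
With N = Mg cosθ, the no-slip condition f ≤ μN gives μ_min = f/N = k tanθ/(1+k).
μ_min = 0.4 × tan23.7° / 1.4 ≈ 0.125.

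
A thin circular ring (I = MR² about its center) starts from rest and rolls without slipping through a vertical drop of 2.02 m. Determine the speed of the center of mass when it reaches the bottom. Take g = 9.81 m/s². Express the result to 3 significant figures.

Here I = MR², so the shape factor k = I/(MR²) = 1.
The rolling condition ω = v/R makes the rotational term ½I(v/R)² = ½kMv², so KE_total = ½(1+k)Mv² = Mv².
Setting Mgh = Mv² gives v = √(2gh/(1+k)) = √(2·9.81·2.02/2) ≈ 4.45 m/s.

v ≈ 4.45 m/s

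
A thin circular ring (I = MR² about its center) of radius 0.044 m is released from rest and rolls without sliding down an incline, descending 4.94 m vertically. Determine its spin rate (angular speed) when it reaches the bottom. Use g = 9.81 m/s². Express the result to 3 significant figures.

Here I = MR², so the shape factor k = I/(MR²) = 1.
Pure rolling means v = ωR; then KE = ½Mv² + ½I(v/R)² = ½(1+k)Mv² = Mv².
Energy conservation Mgh = ½(1+k)Mv² gives v = √(2gh/(1+k)) = √(2 × 9.81 × 4.94 / 2) = 6.961 m/s.
The angular speed follows from ω = v/R = 6.961/0.044 ≈ 158 rad/s.

ω ≈ 158 rad/s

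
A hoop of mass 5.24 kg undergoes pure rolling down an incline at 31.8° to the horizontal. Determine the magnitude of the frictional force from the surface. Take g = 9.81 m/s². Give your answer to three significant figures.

For this body I = MR², i.e. k = I/(MR²) = 1.
Newton's second law down the slope: Mg sinθ − f = Ma. The torque equation fR = Iα (with α = a/R) gives f = kMa.
Combining, a = g sinθ/(1+k) and f = kMa = kMg sinθ/(1+k).
f = 1 × 5.24 × 9.81 × sin31.8° / 2 ≈ 13.5 N.

f ≈ 13.5 N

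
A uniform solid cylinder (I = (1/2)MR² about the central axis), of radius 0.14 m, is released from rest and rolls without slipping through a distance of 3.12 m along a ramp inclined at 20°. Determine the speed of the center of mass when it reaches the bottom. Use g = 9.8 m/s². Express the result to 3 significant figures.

v ≈ 3.73 m/s

With I = (1/2)MR², the ratio k = I/(MR²) is 0.5.
Rolling without slipping gives ω = v/R, so the total kinetic energy is ½Mv² + ½Iω² = ½(1+k)Mv² = (3/4)Mv².
The vertical drop is h = L sinθ = 3.12 × sin20° = 1.067 m.
Energy conservation: Mgh = (3/4)Mv², so v = √(2gh/(1+k)) = √(2 × 9.8 × 1.067 / 1.5) ≈ 3.73 m/s.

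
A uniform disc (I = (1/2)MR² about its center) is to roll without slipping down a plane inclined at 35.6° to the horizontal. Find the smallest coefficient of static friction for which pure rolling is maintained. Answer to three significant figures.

With I = (1/2)MR², the ratio k = I/(MR²) is 0.5.
Translational: Mg sinθ − f = Ma. Rotational about the CM: fR = Iα = kMRa, so f = kMa.
These give a = g sinθ/(1+k) and the required friction f = kMg sinθ/(1+k).
With N = Mg cosθ, the no-slip condition f ≤ μN gives μ_min = f/N = k tanθ/(1+k).
μ_min = 0.5 × tan35.6° / 1.5 ≈ 0.239.

μ_min ≈ 0.239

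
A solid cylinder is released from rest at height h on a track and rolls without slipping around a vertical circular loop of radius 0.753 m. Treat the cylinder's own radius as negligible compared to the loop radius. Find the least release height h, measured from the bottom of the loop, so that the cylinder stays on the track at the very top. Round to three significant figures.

h_min ≈ 2.07 m

With I = (1/2)MR², the ratio k = I/(MR²) is 0.5.
At the top, contact is just lost when gravity alone supplies the centripetal force: Mg = Mv_top²/r, i.e. v_top² = gr.
With ω = v/R, the kinetic energy at speed v is ½(1+k)Mv² = (3/4)Mv².
Energy conservation from release (height h) to the top (height 2r): Mgh = Mg(2r) + (3/4)M·gr.
Thus h_min = 2r + (1+k)r/2 = r(2 + 1.5/2) = 0.753 × 2.75 ≈ 2.07 m.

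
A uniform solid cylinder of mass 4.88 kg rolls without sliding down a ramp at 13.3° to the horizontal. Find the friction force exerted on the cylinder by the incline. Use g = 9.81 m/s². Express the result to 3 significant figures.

The moment of inertia is (1/2)MR², giving k ≡ I/(MR²) = 0.5.
Translational: Mg sinθ − f = Ma. Rotational about the CM: fR = Iα = kMRa, so f = kMa.
Combining, a = g sinθ/(1+k) and f = kMa = kMg sinθ/(1+k).
f = 0.5 × 4.88 × 9.81 × sin13.3° / 1.5 ≈ 3.67 N.

f ≈ 3.67 N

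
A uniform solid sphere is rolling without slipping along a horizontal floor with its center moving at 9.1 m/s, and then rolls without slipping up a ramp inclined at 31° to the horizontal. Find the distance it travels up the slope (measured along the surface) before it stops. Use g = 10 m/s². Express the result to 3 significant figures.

d ≈ 11.3 m

Here I = (2/5)MR², so the shape factor k = I/(MR²) = 0.4.
Since it rolls without slipping, ω = v/R and KE = ½Mv² + ½Iω² = ½(1+k)Mv² = (7/10)Mv².
Setting this equal to Mgh gives the vertical rise h = (1+k)v₀²/(2g) = 1.4×9.1²/(2×10) = 5.797 m.
The distance along the slope is d = h/sinθ = 5.797/sin31° ≈ 11.3 m.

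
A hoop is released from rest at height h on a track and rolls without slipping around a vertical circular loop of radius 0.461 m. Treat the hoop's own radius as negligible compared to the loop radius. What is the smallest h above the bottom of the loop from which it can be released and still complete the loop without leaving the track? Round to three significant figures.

For this body I = MR², i.e. k = I/(MR²) = 1.
At the top of the loop, the minimum-contact condition is Mg = Mv_top²/r, so v_top² = gr.
With ω = v/R, the kinetic energy at speed v is ½(1+k)Mv² = Mv².
Energy conservation from release (height h) to the top (height 2r): Mgh = Mg(2r) + M·gr.
Thus h_min = 2r + (1+k)r/2 = r(2 + 2/2) = 0.461 × 3 ≈ 1.38 m.

h_min ≈ 1.38 m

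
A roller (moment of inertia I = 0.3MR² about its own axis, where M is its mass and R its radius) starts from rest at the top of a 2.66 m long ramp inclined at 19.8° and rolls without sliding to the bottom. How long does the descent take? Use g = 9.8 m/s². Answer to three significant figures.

t ≈ 1.44 s

For this body I = 0.3MR², i.e. k = I/(MR²) = 0.3.
Newton's second law down the slope: Mg sinθ − f = Ma. The torque equation fR = Iα (with α = a/R) gives f = kMa.
Hence a = g sinθ/(1+k) = 9.8×sin19.8°/1.3 = 2.554 m/s².
With constant a from rest, t = √(2L/a) = √(2·2.66/2.554) ≈ 1.44 s.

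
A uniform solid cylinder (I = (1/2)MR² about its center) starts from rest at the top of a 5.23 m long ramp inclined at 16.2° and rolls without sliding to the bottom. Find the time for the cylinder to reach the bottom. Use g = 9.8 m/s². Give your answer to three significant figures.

t ≈ 2.40 s

With I = (1/2)MR², the ratio k = I/(MR²) is 0.5.
Along the incline Mg sinθ − f = Ma, and torque about the center fR = Iα = kMR²(a/R) gives f = kMa.
Hence a = g sinθ/(1+k) = 9.8×sin16.2°/1.5 = 1.823 m/s².
Starting from rest, L = ½at², so t = √(2L/a) = √(2×5.23/1.823) ≈ 2.40 s.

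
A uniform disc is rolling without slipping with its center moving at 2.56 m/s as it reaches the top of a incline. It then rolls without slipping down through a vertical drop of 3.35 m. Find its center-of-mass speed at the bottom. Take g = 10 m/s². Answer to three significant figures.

For this body I = (1/2)MR², i.e. k = I/(MR²) = 0.5.
Since it rolls without slipping, ω = v/R and KE = ½Mv² + ½Iω² = ½(1+k)Mv² = (3/4)Mv².
Conserving energy between top and bottom: (3/4)Mv² = (3/4)Mv₀² + Mgh, hence v² = v₀² + 2gh/(1+k).
v = √(2.56² + 2×10×3.35/1.5) = √51.22 ≈ 7.16 m/s.

v ≈ 7.16 m/s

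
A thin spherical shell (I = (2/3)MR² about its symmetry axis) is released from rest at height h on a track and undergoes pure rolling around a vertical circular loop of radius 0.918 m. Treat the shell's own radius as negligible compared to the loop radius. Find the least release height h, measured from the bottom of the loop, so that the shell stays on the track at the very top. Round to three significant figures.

h_min ≈ 2.60 m

For this body I = (2/3)MR², i.e. k = I/(MR²) = 2/3.
At the top of the loop, the minimum-contact condition is Mg = Mv_top²/r, so v_top² = gr.
With ω = v/R, the kinetic energy at speed v is ½(1+k)Mv² = (5/6)Mv².
Energy conservation from release (height h) to the top (height 2r): Mgh = Mg(2r) + (5/6)M·gr.
Thus h_min = 2r + (1+k)r/2 = r(2 + 1.667/2) = 0.918 × 2.833 ≈ 2.60 m.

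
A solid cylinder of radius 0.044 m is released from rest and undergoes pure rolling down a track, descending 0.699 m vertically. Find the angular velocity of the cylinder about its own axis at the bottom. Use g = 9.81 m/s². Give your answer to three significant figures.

For this body I = (1/2)MR², i.e. k = I/(MR²) = 0.5.
Rolling without slipping gives ω = v/R, so the total kinetic energy is ½Mv² + ½Iω² = ½(1+k)Mv² = (3/4)Mv².
Energy conservation Mgh = ½(1+k)Mv² gives v = √(2gh/(1+k)) = √(2 × 9.81 × 0.699 / 1.5) = 3.024 m/s.
The angular speed follows from ω = v/R = 3.024/0.044 ≈ 68.7 rad/s.

ω ≈ 68.7 rad/s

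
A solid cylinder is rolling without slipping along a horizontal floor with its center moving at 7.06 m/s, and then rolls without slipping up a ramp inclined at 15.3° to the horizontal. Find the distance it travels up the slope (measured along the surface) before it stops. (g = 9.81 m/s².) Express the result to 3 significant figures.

d ≈ 14.4 m

With I = (1/2)MR², the ratio k = I/(MR²) is 0.5.
Since it rolls without slipping, ω = v/R and KE = ½Mv² + ½Iω² = ½(1+k)Mv² = (3/4)Mv².
Setting this equal to Mgh gives the vertical rise h = (1+k)v₀²/(2g) = 1.5×7.06²/(2×9.81) = 3.811 m.
The distance along the slope is d = h/sinθ = 3.811/sin15.3° ≈ 14.4 m.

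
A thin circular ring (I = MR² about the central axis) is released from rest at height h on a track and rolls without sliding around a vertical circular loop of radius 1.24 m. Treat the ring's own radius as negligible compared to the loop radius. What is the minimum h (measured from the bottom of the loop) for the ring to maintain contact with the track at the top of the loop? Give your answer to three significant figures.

h_min ≈ 3.72 m

With I = MR², the ratio k = I/(MR²) is 1.
At the top, contact is just lost when gravity alone supplies the centripetal force: Mg = Mv_top²/r, i.e. v_top² = gr.
With ω = v/R, the kinetic energy at speed v is ½(1+k)Mv² = Mv².
Energy conservation from release (height h) to the top (height 2r): Mgh = Mg(2r) + M·gr.
Thus h_min = 2r + (1+k)r/2 = r(2 + 2/2) = 1.24 × 3 ≈ 3.72 m.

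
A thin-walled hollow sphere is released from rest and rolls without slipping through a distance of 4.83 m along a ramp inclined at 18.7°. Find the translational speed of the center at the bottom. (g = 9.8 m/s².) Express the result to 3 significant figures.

v ≈ 4.27 m/s

Here I = (2/3)MR², so the shape factor k = I/(MR²) = 2/3.
Rolling without slipping gives ω = v/R, so the total kinetic energy is ½Mv² + ½Iω² = ½(1+k)Mv² = (5/6)Mv².
The vertical drop is h = L sinθ = 4.83 × sin18.7° = 1.549 m.
Energy conservation: Mgh = (5/6)Mv², so v = √(2gh/(1+k)) = √(2 × 9.8 × 1.549 / 1.667) ≈ 4.27 m/s.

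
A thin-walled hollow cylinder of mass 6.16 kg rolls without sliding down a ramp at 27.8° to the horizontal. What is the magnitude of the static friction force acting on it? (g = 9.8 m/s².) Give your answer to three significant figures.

With I = MR², the ratio k = I/(MR²) is 1.
Newton's second law down the slope: Mg sinθ − f = Ma. The torque equation fR = Iα (with α = a/R) gives f = kMa.
Combining, a = g sinθ/(1+k) and f = kMa = kMg sinθ/(1+k).
f = 1 × 6.16 × 9.8 × sin27.8° / 2 ≈ 14.1 N.

f ≈ 14.1 N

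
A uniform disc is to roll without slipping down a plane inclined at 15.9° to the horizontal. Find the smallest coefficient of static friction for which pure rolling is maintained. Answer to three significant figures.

With I = (1/2)MR², the ratio k = I/(MR²) is 0.5.
Newton's second law down the slope: Mg sinθ − f = Ma. The torque equation fR = Iα (with α = a/R) gives f = kMa.
These give a = g sinθ/(1+k) and the required friction f = kMg sinθ/(1+k).
The normal force is N = Mg cosθ, so μ_min = f/N = k tanθ/(1+k).
μ_min = 0.5 × tan15.9° / 1.5 ≈ 0.0950.

μ_min ≈ 0.0950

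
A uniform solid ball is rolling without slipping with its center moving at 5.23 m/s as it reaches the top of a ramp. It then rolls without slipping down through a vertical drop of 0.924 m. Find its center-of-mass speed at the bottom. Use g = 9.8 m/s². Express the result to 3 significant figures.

v ≈ 6.35 m/s

The moment of inertia is (2/5)MR², giving k ≡ I/(MR²) = 0.4.
The rolling condition ω = v/R makes the rotational term ½I(v/R)² = ½kMv², so KE_total = ½(1+k)Mv² = (7/10)Mv².
Conserving energy between top and bottom: (7/10)Mv² = (7/10)Mv₀² + Mgh, hence v² = v₀² + 2gh/(1+k).
v = √(5.23² + 2×9.8×0.924/1.4) = √40.29 ≈ 6.35 m/s.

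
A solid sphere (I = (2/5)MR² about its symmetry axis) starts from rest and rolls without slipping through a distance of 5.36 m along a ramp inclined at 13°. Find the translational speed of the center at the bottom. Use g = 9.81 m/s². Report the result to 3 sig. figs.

v ≈ 4.11 m/s

For this body I = (2/5)MR², i.e. k = I/(MR²) = 0.4.
The rolling condition ω = v/R makes the rotational term ½I(v/R)² = ½kMv², so KE_total = ½(1+k)Mv² = (7/10)Mv².
The vertical drop is h = L sinθ = 5.36 × sin13° = 1.206 m.
Setting Mgh = (7/10)Mv² gives v = √(2gh/(1+k)) = √(2·9.81·1.206/1.4) ≈ 4.11 m/s.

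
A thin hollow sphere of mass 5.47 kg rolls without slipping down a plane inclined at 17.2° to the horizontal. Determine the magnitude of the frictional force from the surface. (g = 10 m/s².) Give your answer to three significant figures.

f ≈ 6.47 N

With I = (2/3)MR², the ratio k = I/(MR²) is 2/3.
Translational: Mg sinθ − f = Ma. Rotational about the CM: fR = Iα = kMRa, so f = kMa.
Combining, a = g sinθ/(1+k) and f = kMa = kMg sinθ/(1+k).
f = (2/3) × 5.47 × 10 × sin17.2° / 1.667 ≈ 6.47 N.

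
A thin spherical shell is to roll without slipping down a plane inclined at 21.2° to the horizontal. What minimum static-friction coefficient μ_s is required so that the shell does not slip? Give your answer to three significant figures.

For this body I = (2/3)MR², i.e. k = I/(MR²) = 2/3.
Translational: Mg sinθ − f = Ma. Rotational about the CM: fR = Iα = kMRa, so f = kMa.
These give a = g sinθ/(1+k) and the required friction f = kMg sinθ/(1+k).
With N = Mg cosθ, the no-slip condition f ≤ μN gives μ_min = f/N = k tanθ/(1+k).
μ_min = (2/3) × tan21.2° / 1.667 ≈ 0.155.

μ_min ≈ 0.155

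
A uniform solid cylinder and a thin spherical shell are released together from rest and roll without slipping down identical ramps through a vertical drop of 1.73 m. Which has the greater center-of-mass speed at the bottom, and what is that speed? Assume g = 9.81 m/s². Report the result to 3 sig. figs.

the uniform solid cylinder, at v ≈ 4.76 m/s

For rolling without slipping, Mgh = ½(1+k)Mv² where k = I/(MR²), so v = √(2gh/(1+k)).
Uniform solid cylinder: k = 0.5, giving v = √(2×9.81×1.73/1.5) = 4.757 m/s.
Thin spherical shell: k = 2/3, giving v = √(2×9.81×1.73/1.667) = 4.513 m/s.
The smaller k wins: the uniform solid cylinder, at ≈ 4.76 m/s.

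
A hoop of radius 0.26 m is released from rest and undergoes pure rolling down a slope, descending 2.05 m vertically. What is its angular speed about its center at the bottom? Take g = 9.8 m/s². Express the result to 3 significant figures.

ω ≈ 17.2 rad/s

For this body I = MR², i.e. k = I/(MR²) = 1.
Since it rolls without slipping, ω = v/R and KE = ½Mv² + ½Iω² = ½(1+k)Mv² = Mv².
Energy conservation Mgh = ½(1+k)Mv² gives v = √(2gh/(1+k)) = √(2 × 9.8 × 2.05 / 2) = 4.482 m/s.
Then ω = v/R = 4.482 / 0.26 ≈ 17.2 rad/s.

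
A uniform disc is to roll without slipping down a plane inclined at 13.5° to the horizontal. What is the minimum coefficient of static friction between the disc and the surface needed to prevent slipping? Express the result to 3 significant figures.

Here I = (1/2)MR², so the shape factor k = I/(MR²) = 0.5.
Along the incline Mg sinθ − f = Ma, and torque about the center fR = Iα = kMR²(a/R) gives f = kMa.
These give a = g sinθ/(1+k) and the required friction f = kMg sinθ/(1+k).
The normal force is N = Mg cosθ, so μ_min = f/N = k tanθ/(1+k).
μ_min = 0.5 × tan13.5° / 1.5 ≈ 0.0800.

μ_min ≈ 0.0800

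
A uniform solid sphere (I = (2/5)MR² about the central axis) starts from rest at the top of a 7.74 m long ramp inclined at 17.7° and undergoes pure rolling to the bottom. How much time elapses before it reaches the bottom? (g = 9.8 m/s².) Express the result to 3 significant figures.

The moment of inertia is (2/5)MR², giving k ≡ I/(MR²) = 0.4.
Along the incline Mg sinθ − f = Ma, and torque about the center fR = Iα = kMR²(a/R) gives f = kMa.
Hence a = g sinθ/(1+k) = 9.8×sin17.7°/1.4 = 2.128 m/s².
Starting from rest, L = ½at², so t = √(2L/a) = √(2×7.74/2.128) ≈ 2.70 s.

t ≈ 2.70 s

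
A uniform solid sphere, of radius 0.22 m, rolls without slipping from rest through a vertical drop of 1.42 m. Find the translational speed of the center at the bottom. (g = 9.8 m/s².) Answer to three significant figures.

With I = (2/5)MR², the ratio k = I/(MR²) is 0.4.
Pure rolling means v = ωR; then KE = ½Mv² + ½I(v/R)² = ½(1+k)Mv² = (7/10)Mv².
Setting Mgh = (7/10)Mv² gives v = √(2gh/(1+k)) = √(2·9.8·1.42/1.4) ≈ 4.46 m/s.

v ≈ 4.46 m/s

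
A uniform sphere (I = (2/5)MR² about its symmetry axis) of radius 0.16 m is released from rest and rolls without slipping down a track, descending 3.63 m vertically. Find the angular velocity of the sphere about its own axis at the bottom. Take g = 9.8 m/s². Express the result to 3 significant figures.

For this body I = (2/5)MR², i.e. k = I/(MR²) = 0.4.
Since it rolls without slipping, ω = v/R and KE = ½Mv² + ½Iω² = ½(1+k)Mv² = (7/10)Mv².
Energy conservation Mgh = ½(1+k)Mv² gives v = √(2gh/(1+k)) = √(2 × 9.8 × 3.63 / 1.4) = 7.129 m/s.
The angular speed follows from ω = v/R = 7.129/0.16 ≈ 44.6 rad/s.

ω ≈ 44.6 rad/s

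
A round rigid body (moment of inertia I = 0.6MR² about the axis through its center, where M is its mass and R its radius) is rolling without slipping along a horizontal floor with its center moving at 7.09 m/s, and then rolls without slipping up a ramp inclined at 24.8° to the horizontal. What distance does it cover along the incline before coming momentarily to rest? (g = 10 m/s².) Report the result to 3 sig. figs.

d ≈ 9.59 m

The moment of inertia is 0.6MR², giving k ≡ I/(MR²) = 0.6.
The rolling condition ω = v/R makes the rotational term ½I(v/R)² = ½kMv², so KE_total = ½(1+k)Mv² = (4/5)Mv².
Setting this equal to Mgh gives the vertical rise h = (1+k)v₀²/(2g) = 1.6×7.09²/(2×10) = 4.021 m.
Along the incline, d = h/sinθ = 4.021/sin24.8° ≈ 9.59 m.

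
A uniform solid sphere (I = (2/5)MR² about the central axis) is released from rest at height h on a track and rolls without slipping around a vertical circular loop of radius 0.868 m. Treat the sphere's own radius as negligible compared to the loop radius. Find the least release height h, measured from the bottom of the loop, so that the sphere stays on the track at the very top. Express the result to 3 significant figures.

h_min ≈ 2.34 m

With I = (2/5)MR², the ratio k = I/(MR²) is 0.4.
At the top of the loop, the minimum-contact condition is Mg = Mv_top²/r, so v_top² = gr.
With ω = v/R, the kinetic energy at speed v is ½(1+k)Mv² = (7/10)Mv².
Energy conservation from release (height h) to the top (height 2r): Mgh = Mg(2r) + (7/10)M·gr.
Thus h_min = 2r + (1+k)r/2 = r(2 + 1.4/2) = 0.868 × 2.7 ≈ 2.34 m.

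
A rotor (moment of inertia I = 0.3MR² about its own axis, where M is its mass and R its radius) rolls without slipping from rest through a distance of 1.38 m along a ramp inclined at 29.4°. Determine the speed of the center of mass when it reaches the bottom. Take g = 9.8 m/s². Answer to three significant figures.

For this body I = 0.3MR², i.e. k = I/(MR²) = 0.3.
Since it rolls without slipping, ω = v/R and KE = ½Mv² + ½Iω² = ½(1+k)Mv² = (13/20)Mv².
The vertical drop is h = L sinθ = 1.38 × sin29.4° = 0.6774 m.
Setting Mgh = (13/20)Mv² gives v = √(2gh/(1+k)) = √(2·9.8·0.6774/1.3) ≈ 3.20 m/s.

v ≈ 3.20 m/s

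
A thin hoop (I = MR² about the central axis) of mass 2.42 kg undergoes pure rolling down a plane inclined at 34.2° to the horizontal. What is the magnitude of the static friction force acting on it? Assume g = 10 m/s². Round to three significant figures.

The moment of inertia is MR², giving k ≡ I/(MR²) = 1.
Translational: Mg sinθ − f = Ma. Rotational about the CM: fR = Iα = kMRa, so f = kMa.
Combining, a = g sinθ/(1+k) and f = kMa = kMg sinθ/(1+k).
f = 1 × 2.42 × 10 × sin34.2° / 2 ≈ 6.80 N.

f ≈ 6.80 N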